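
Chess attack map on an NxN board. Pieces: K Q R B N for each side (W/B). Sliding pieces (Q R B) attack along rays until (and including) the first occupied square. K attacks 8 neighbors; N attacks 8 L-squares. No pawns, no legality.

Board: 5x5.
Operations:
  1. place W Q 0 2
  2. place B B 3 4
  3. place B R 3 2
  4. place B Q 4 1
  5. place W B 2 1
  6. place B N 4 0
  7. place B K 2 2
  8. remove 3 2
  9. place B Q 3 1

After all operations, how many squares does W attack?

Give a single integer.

Answer: 14

Derivation:
Op 1: place WQ@(0,2)
Op 2: place BB@(3,4)
Op 3: place BR@(3,2)
Op 4: place BQ@(4,1)
Op 5: place WB@(2,1)
Op 6: place BN@(4,0)
Op 7: place BK@(2,2)
Op 8: remove (3,2)
Op 9: place BQ@(3,1)
Per-piece attacks for W:
  WQ@(0,2): attacks (0,3) (0,4) (0,1) (0,0) (1,2) (2,2) (1,3) (2,4) (1,1) (2,0) [ray(1,0) blocked at (2,2)]
  WB@(2,1): attacks (3,2) (4,3) (3,0) (1,2) (0,3) (1,0)
Union (14 distinct): (0,0) (0,1) (0,3) (0,4) (1,0) (1,1) (1,2) (1,3) (2,0) (2,2) (2,4) (3,0) (3,2) (4,3)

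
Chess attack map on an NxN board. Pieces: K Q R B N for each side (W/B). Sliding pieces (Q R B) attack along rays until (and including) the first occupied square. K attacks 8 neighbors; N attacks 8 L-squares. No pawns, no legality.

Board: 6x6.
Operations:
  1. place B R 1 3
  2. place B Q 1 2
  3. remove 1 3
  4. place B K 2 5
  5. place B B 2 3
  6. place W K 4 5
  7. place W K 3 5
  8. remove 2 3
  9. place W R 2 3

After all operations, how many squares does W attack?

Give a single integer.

Answer: 16

Derivation:
Op 1: place BR@(1,3)
Op 2: place BQ@(1,2)
Op 3: remove (1,3)
Op 4: place BK@(2,5)
Op 5: place BB@(2,3)
Op 6: place WK@(4,5)
Op 7: place WK@(3,5)
Op 8: remove (2,3)
Op 9: place WR@(2,3)
Per-piece attacks for W:
  WR@(2,3): attacks (2,4) (2,5) (2,2) (2,1) (2,0) (3,3) (4,3) (5,3) (1,3) (0,3) [ray(0,1) blocked at (2,5)]
  WK@(3,5): attacks (3,4) (4,5) (2,5) (4,4) (2,4)
  WK@(4,5): attacks (4,4) (5,5) (3,5) (5,4) (3,4)
Union (16 distinct): (0,3) (1,3) (2,0) (2,1) (2,2) (2,4) (2,5) (3,3) (3,4) (3,5) (4,3) (4,4) (4,5) (5,3) (5,4) (5,5)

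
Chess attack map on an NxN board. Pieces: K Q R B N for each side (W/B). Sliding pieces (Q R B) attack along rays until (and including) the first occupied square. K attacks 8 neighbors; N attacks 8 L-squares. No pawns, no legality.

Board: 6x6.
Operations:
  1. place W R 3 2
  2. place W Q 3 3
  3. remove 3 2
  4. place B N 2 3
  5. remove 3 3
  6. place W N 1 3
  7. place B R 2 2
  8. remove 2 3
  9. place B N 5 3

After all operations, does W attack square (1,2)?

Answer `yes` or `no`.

Answer: no

Derivation:
Op 1: place WR@(3,2)
Op 2: place WQ@(3,3)
Op 3: remove (3,2)
Op 4: place BN@(2,3)
Op 5: remove (3,3)
Op 6: place WN@(1,3)
Op 7: place BR@(2,2)
Op 8: remove (2,3)
Op 9: place BN@(5,3)
Per-piece attacks for W:
  WN@(1,3): attacks (2,5) (3,4) (0,5) (2,1) (3,2) (0,1)
W attacks (1,2): no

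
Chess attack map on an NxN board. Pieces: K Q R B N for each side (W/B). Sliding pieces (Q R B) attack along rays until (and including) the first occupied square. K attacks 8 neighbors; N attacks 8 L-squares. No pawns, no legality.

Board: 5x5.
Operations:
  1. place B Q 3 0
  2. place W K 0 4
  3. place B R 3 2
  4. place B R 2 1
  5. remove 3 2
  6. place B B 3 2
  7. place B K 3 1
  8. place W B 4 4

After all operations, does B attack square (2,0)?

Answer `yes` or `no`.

Op 1: place BQ@(3,0)
Op 2: place WK@(0,4)
Op 3: place BR@(3,2)
Op 4: place BR@(2,1)
Op 5: remove (3,2)
Op 6: place BB@(3,2)
Op 7: place BK@(3,1)
Op 8: place WB@(4,4)
Per-piece attacks for B:
  BR@(2,1): attacks (2,2) (2,3) (2,4) (2,0) (3,1) (1,1) (0,1) [ray(1,0) blocked at (3,1)]
  BQ@(3,0): attacks (3,1) (4,0) (2,0) (1,0) (0,0) (4,1) (2,1) [ray(0,1) blocked at (3,1); ray(-1,1) blocked at (2,1)]
  BK@(3,1): attacks (3,2) (3,0) (4,1) (2,1) (4,2) (4,0) (2,2) (2,0)
  BB@(3,2): attacks (4,3) (4,1) (2,3) (1,4) (2,1) [ray(-1,-1) blocked at (2,1)]
B attacks (2,0): yes

Answer: yes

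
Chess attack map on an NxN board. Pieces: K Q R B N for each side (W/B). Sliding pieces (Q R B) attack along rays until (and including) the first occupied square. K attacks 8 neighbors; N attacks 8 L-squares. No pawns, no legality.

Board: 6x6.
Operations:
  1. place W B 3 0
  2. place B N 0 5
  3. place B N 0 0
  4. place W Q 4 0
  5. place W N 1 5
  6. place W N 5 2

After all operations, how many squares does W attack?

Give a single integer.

Op 1: place WB@(3,0)
Op 2: place BN@(0,5)
Op 3: place BN@(0,0)
Op 4: place WQ@(4,0)
Op 5: place WN@(1,5)
Op 6: place WN@(5,2)
Per-piece attacks for W:
  WN@(1,5): attacks (2,3) (3,4) (0,3)
  WB@(3,0): attacks (4,1) (5,2) (2,1) (1,2) (0,3) [ray(1,1) blocked at (5,2)]
  WQ@(4,0): attacks (4,1) (4,2) (4,3) (4,4) (4,5) (5,0) (3,0) (5,1) (3,1) (2,2) (1,3) (0,4) [ray(-1,0) blocked at (3,0)]
  WN@(5,2): attacks (4,4) (3,3) (4,0) (3,1)
Union (20 distinct): (0,3) (0,4) (1,2) (1,3) (2,1) (2,2) (2,3) (3,0) (3,1) (3,3) (3,4) (4,0) (4,1) (4,2) (4,3) (4,4) (4,5) (5,0) (5,1) (5,2)

Answer: 20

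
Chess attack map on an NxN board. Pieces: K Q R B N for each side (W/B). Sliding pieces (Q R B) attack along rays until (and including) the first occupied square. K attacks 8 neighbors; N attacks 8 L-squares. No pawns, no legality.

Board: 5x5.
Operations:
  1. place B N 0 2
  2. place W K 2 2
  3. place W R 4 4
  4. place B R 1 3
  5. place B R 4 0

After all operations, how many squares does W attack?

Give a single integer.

Answer: 16

Derivation:
Op 1: place BN@(0,2)
Op 2: place WK@(2,2)
Op 3: place WR@(4,4)
Op 4: place BR@(1,3)
Op 5: place BR@(4,0)
Per-piece attacks for W:
  WK@(2,2): attacks (2,3) (2,1) (3,2) (1,2) (3,3) (3,1) (1,3) (1,1)
  WR@(4,4): attacks (4,3) (4,2) (4,1) (4,0) (3,4) (2,4) (1,4) (0,4) [ray(0,-1) blocked at (4,0)]
Union (16 distinct): (0,4) (1,1) (1,2) (1,3) (1,4) (2,1) (2,3) (2,4) (3,1) (3,2) (3,3) (3,4) (4,0) (4,1) (4,2) (4,3)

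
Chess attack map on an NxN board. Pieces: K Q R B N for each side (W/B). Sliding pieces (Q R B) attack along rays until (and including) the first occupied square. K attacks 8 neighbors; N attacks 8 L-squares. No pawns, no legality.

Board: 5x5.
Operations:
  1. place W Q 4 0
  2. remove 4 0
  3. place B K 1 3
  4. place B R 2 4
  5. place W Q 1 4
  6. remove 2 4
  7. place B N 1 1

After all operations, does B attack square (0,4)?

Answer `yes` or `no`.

Op 1: place WQ@(4,0)
Op 2: remove (4,0)
Op 3: place BK@(1,3)
Op 4: place BR@(2,4)
Op 5: place WQ@(1,4)
Op 6: remove (2,4)
Op 7: place BN@(1,1)
Per-piece attacks for B:
  BN@(1,1): attacks (2,3) (3,2) (0,3) (3,0)
  BK@(1,3): attacks (1,4) (1,2) (2,3) (0,3) (2,4) (2,2) (0,4) (0,2)
B attacks (0,4): yes

Answer: yes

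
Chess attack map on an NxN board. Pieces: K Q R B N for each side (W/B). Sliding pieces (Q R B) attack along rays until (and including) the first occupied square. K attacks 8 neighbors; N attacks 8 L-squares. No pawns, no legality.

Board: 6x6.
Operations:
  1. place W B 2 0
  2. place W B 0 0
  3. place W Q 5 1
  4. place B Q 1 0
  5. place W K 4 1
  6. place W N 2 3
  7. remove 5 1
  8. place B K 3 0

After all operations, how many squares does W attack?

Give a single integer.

Op 1: place WB@(2,0)
Op 2: place WB@(0,0)
Op 3: place WQ@(5,1)
Op 4: place BQ@(1,0)
Op 5: place WK@(4,1)
Op 6: place WN@(2,3)
Op 7: remove (5,1)
Op 8: place BK@(3,0)
Per-piece attacks for W:
  WB@(0,0): attacks (1,1) (2,2) (3,3) (4,4) (5,5)
  WB@(2,0): attacks (3,1) (4,2) (5,3) (1,1) (0,2)
  WN@(2,3): attacks (3,5) (4,4) (1,5) (0,4) (3,1) (4,2) (1,1) (0,2)
  WK@(4,1): attacks (4,2) (4,0) (5,1) (3,1) (5,2) (5,0) (3,2) (3,0)
Union (18 distinct): (0,2) (0,4) (1,1) (1,5) (2,2) (3,0) (3,1) (3,2) (3,3) (3,5) (4,0) (4,2) (4,4) (5,0) (5,1) (5,2) (5,3) (5,5)

Answer: 18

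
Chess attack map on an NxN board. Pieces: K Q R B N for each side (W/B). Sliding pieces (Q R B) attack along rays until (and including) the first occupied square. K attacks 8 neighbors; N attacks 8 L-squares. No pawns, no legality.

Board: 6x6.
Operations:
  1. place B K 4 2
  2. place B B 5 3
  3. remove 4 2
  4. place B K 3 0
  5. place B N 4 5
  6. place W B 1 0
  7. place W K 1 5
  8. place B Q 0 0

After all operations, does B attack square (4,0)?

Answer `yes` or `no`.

Op 1: place BK@(4,2)
Op 2: place BB@(5,3)
Op 3: remove (4,2)
Op 4: place BK@(3,0)
Op 5: place BN@(4,5)
Op 6: place WB@(1,0)
Op 7: place WK@(1,5)
Op 8: place BQ@(0,0)
Per-piece attacks for B:
  BQ@(0,0): attacks (0,1) (0,2) (0,3) (0,4) (0,5) (1,0) (1,1) (2,2) (3,3) (4,4) (5,5) [ray(1,0) blocked at (1,0)]
  BK@(3,0): attacks (3,1) (4,0) (2,0) (4,1) (2,1)
  BN@(4,5): attacks (5,3) (3,3) (2,4)
  BB@(5,3): attacks (4,4) (3,5) (4,2) (3,1) (2,0)
B attacks (4,0): yes

Answer: yes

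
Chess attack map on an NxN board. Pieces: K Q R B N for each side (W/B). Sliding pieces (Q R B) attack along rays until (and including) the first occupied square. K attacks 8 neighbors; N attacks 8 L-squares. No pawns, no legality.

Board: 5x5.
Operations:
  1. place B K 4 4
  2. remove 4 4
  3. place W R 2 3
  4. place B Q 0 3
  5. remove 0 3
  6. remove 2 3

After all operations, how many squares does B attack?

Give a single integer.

Op 1: place BK@(4,4)
Op 2: remove (4,4)
Op 3: place WR@(2,3)
Op 4: place BQ@(0,3)
Op 5: remove (0,3)
Op 6: remove (2,3)
Per-piece attacks for B:
Union (0 distinct): (none)

Answer: 0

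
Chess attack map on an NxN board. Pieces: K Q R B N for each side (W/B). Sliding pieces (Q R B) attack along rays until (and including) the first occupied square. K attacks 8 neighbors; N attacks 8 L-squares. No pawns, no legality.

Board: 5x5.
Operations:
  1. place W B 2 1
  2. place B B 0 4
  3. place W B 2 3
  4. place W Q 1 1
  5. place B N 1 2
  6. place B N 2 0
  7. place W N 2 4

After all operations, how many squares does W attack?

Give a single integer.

Answer: 17

Derivation:
Op 1: place WB@(2,1)
Op 2: place BB@(0,4)
Op 3: place WB@(2,3)
Op 4: place WQ@(1,1)
Op 5: place BN@(1,2)
Op 6: place BN@(2,0)
Op 7: place WN@(2,4)
Per-piece attacks for W:
  WQ@(1,1): attacks (1,2) (1,0) (2,1) (0,1) (2,2) (3,3) (4,4) (2,0) (0,2) (0,0) [ray(0,1) blocked at (1,2); ray(1,0) blocked at (2,1); ray(1,-1) blocked at (2,0)]
  WB@(2,1): attacks (3,2) (4,3) (3,0) (1,2) (1,0) [ray(-1,1) blocked at (1,2)]
  WB@(2,3): attacks (3,4) (3,2) (4,1) (1,4) (1,2) [ray(-1,-1) blocked at (1,2)]
  WN@(2,4): attacks (3,2) (4,3) (1,2) (0,3)
Union (17 distinct): (0,0) (0,1) (0,2) (0,3) (1,0) (1,2) (1,4) (2,0) (2,1) (2,2) (3,0) (3,2) (3,3) (3,4) (4,1) (4,3) (4,4)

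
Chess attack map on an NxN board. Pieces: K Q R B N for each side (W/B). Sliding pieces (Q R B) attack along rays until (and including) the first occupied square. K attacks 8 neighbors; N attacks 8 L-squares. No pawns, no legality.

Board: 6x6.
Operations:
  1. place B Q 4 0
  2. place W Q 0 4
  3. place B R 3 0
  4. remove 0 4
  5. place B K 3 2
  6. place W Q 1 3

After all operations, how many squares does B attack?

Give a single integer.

Op 1: place BQ@(4,0)
Op 2: place WQ@(0,4)
Op 3: place BR@(3,0)
Op 4: remove (0,4)
Op 5: place BK@(3,2)
Op 6: place WQ@(1,3)
Per-piece attacks for B:
  BR@(3,0): attacks (3,1) (3,2) (4,0) (2,0) (1,0) (0,0) [ray(0,1) blocked at (3,2); ray(1,0) blocked at (4,0)]
  BK@(3,2): attacks (3,3) (3,1) (4,2) (2,2) (4,3) (4,1) (2,3) (2,1)
  BQ@(4,0): attacks (4,1) (4,2) (4,3) (4,4) (4,5) (5,0) (3,0) (5,1) (3,1) (2,2) (1,3) [ray(-1,0) blocked at (3,0); ray(-1,1) blocked at (1,3)]
Union (19 distinct): (0,0) (1,0) (1,3) (2,0) (2,1) (2,2) (2,3) (3,0) (3,1) (3,2) (3,3) (4,0) (4,1) (4,2) (4,3) (4,4) (4,5) (5,0) (5,1)

Answer: 19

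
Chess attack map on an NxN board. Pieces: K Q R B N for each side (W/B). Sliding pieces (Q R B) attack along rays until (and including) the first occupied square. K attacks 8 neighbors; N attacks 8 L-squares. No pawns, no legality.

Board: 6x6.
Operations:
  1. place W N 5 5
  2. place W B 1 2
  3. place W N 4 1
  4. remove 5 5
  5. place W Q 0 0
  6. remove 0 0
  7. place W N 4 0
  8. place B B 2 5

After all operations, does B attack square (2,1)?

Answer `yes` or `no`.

Answer: no

Derivation:
Op 1: place WN@(5,5)
Op 2: place WB@(1,2)
Op 3: place WN@(4,1)
Op 4: remove (5,5)
Op 5: place WQ@(0,0)
Op 6: remove (0,0)
Op 7: place WN@(4,0)
Op 8: place BB@(2,5)
Per-piece attacks for B:
  BB@(2,5): attacks (3,4) (4,3) (5,2) (1,4) (0,3)
B attacks (2,1): no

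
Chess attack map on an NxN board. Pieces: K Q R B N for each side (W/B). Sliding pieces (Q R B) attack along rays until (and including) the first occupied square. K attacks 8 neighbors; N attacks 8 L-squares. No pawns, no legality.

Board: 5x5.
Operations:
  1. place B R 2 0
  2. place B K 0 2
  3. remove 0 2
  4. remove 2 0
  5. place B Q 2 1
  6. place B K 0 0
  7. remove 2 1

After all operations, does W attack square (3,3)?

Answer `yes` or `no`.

Answer: no

Derivation:
Op 1: place BR@(2,0)
Op 2: place BK@(0,2)
Op 3: remove (0,2)
Op 4: remove (2,0)
Op 5: place BQ@(2,1)
Op 6: place BK@(0,0)
Op 7: remove (2,1)
Per-piece attacks for W:
W attacks (3,3): no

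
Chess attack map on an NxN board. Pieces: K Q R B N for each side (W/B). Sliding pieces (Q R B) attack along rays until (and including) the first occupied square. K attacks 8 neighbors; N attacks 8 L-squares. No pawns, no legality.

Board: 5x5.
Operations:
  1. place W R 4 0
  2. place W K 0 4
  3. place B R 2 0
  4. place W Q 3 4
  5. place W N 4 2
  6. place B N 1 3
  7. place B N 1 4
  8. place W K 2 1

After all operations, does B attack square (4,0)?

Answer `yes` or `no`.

Op 1: place WR@(4,0)
Op 2: place WK@(0,4)
Op 3: place BR@(2,0)
Op 4: place WQ@(3,4)
Op 5: place WN@(4,2)
Op 6: place BN@(1,3)
Op 7: place BN@(1,4)
Op 8: place WK@(2,1)
Per-piece attacks for B:
  BN@(1,3): attacks (3,4) (2,1) (3,2) (0,1)
  BN@(1,4): attacks (2,2) (3,3) (0,2)
  BR@(2,0): attacks (2,1) (3,0) (4,0) (1,0) (0,0) [ray(0,1) blocked at (2,1); ray(1,0) blocked at (4,0)]
B attacks (4,0): yes

Answer: yes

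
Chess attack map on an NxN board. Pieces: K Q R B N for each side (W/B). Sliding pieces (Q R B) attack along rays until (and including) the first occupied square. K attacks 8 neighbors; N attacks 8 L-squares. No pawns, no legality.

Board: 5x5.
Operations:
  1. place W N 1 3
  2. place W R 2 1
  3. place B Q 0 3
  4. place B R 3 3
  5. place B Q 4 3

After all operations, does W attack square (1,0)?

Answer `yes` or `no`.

Op 1: place WN@(1,3)
Op 2: place WR@(2,1)
Op 3: place BQ@(0,3)
Op 4: place BR@(3,3)
Op 5: place BQ@(4,3)
Per-piece attacks for W:
  WN@(1,3): attacks (3,4) (2,1) (3,2) (0,1)
  WR@(2,1): attacks (2,2) (2,3) (2,4) (2,0) (3,1) (4,1) (1,1) (0,1)
W attacks (1,0): no

Answer: no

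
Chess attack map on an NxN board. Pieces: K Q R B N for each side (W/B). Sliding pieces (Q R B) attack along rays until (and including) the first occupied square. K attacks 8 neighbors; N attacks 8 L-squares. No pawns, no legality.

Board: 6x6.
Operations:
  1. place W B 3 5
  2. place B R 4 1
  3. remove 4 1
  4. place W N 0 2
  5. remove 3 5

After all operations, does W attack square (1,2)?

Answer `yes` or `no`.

Op 1: place WB@(3,5)
Op 2: place BR@(4,1)
Op 3: remove (4,1)
Op 4: place WN@(0,2)
Op 5: remove (3,5)
Per-piece attacks for W:
  WN@(0,2): attacks (1,4) (2,3) (1,0) (2,1)
W attacks (1,2): no

Answer: no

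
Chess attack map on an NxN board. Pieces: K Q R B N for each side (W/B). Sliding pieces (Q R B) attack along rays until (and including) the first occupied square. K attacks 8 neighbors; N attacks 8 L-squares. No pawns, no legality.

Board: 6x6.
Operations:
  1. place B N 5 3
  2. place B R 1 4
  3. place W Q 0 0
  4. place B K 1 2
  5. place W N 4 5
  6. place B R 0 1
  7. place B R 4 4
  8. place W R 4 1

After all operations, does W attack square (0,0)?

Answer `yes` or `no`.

Answer: no

Derivation:
Op 1: place BN@(5,3)
Op 2: place BR@(1,4)
Op 3: place WQ@(0,0)
Op 4: place BK@(1,2)
Op 5: place WN@(4,5)
Op 6: place BR@(0,1)
Op 7: place BR@(4,4)
Op 8: place WR@(4,1)
Per-piece attacks for W:
  WQ@(0,0): attacks (0,1) (1,0) (2,0) (3,0) (4,0) (5,0) (1,1) (2,2) (3,3) (4,4) [ray(0,1) blocked at (0,1); ray(1,1) blocked at (4,4)]
  WR@(4,1): attacks (4,2) (4,3) (4,4) (4,0) (5,1) (3,1) (2,1) (1,1) (0,1) [ray(0,1) blocked at (4,4); ray(-1,0) blocked at (0,1)]
  WN@(4,5): attacks (5,3) (3,3) (2,4)
W attacks (0,0): no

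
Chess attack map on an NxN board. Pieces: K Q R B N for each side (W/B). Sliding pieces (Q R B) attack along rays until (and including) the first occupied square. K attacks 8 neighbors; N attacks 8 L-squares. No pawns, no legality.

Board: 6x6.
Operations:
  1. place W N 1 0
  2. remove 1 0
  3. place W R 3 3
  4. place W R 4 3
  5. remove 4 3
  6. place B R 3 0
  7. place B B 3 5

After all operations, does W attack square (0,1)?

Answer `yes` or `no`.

Answer: no

Derivation:
Op 1: place WN@(1,0)
Op 2: remove (1,0)
Op 3: place WR@(3,3)
Op 4: place WR@(4,3)
Op 5: remove (4,3)
Op 6: place BR@(3,0)
Op 7: place BB@(3,5)
Per-piece attacks for W:
  WR@(3,3): attacks (3,4) (3,5) (3,2) (3,1) (3,0) (4,3) (5,3) (2,3) (1,3) (0,3) [ray(0,1) blocked at (3,5); ray(0,-1) blocked at (3,0)]
W attacks (0,1): no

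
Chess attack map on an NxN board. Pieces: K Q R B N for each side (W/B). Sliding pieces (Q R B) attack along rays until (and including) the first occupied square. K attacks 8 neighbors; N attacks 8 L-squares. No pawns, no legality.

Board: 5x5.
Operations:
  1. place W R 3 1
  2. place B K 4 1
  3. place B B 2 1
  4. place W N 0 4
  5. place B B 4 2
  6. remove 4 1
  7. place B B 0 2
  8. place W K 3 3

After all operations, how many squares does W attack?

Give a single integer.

Op 1: place WR@(3,1)
Op 2: place BK@(4,1)
Op 3: place BB@(2,1)
Op 4: place WN@(0,4)
Op 5: place BB@(4,2)
Op 6: remove (4,1)
Op 7: place BB@(0,2)
Op 8: place WK@(3,3)
Per-piece attacks for W:
  WN@(0,4): attacks (1,2) (2,3)
  WR@(3,1): attacks (3,2) (3,3) (3,0) (4,1) (2,1) [ray(0,1) blocked at (3,3); ray(-1,0) blocked at (2,1)]
  WK@(3,3): attacks (3,4) (3,2) (4,3) (2,3) (4,4) (4,2) (2,4) (2,2)
Union (13 distinct): (1,2) (2,1) (2,2) (2,3) (2,4) (3,0) (3,2) (3,3) (3,4) (4,1) (4,2) (4,3) (4,4)

Answer: 13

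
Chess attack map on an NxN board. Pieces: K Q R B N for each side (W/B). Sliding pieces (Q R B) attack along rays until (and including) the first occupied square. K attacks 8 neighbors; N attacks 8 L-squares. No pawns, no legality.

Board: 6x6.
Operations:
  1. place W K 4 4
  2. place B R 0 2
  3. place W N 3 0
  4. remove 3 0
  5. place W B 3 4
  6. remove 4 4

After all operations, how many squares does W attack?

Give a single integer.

Op 1: place WK@(4,4)
Op 2: place BR@(0,2)
Op 3: place WN@(3,0)
Op 4: remove (3,0)
Op 5: place WB@(3,4)
Op 6: remove (4,4)
Per-piece attacks for W:
  WB@(3,4): attacks (4,5) (4,3) (5,2) (2,5) (2,3) (1,2) (0,1)
Union (7 distinct): (0,1) (1,2) (2,3) (2,5) (4,3) (4,5) (5,2)

Answer: 7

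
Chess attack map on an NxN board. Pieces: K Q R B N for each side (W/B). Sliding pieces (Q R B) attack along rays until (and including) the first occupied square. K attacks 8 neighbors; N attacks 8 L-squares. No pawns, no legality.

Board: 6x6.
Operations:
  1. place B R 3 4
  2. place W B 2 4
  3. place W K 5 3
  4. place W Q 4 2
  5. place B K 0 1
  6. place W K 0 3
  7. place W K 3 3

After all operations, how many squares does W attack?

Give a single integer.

Answer: 25

Derivation:
Op 1: place BR@(3,4)
Op 2: place WB@(2,4)
Op 3: place WK@(5,3)
Op 4: place WQ@(4,2)
Op 5: place BK@(0,1)
Op 6: place WK@(0,3)
Op 7: place WK@(3,3)
Per-piece attacks for W:
  WK@(0,3): attacks (0,4) (0,2) (1,3) (1,4) (1,2)
  WB@(2,4): attacks (3,5) (3,3) (1,5) (1,3) (0,2) [ray(1,-1) blocked at (3,3)]
  WK@(3,3): attacks (3,4) (3,2) (4,3) (2,3) (4,4) (4,2) (2,4) (2,2)
  WQ@(4,2): attacks (4,3) (4,4) (4,5) (4,1) (4,0) (5,2) (3,2) (2,2) (1,2) (0,2) (5,3) (5,1) (3,3) (3,1) (2,0) [ray(1,1) blocked at (5,3); ray(-1,1) blocked at (3,3)]
  WK@(5,3): attacks (5,4) (5,2) (4,3) (4,4) (4,2)
Union (25 distinct): (0,2) (0,4) (1,2) (1,3) (1,4) (1,5) (2,0) (2,2) (2,3) (2,4) (3,1) (3,2) (3,3) (3,4) (3,5) (4,0) (4,1) (4,2) (4,3) (4,4) (4,5) (5,1) (5,2) (5,3) (5,4)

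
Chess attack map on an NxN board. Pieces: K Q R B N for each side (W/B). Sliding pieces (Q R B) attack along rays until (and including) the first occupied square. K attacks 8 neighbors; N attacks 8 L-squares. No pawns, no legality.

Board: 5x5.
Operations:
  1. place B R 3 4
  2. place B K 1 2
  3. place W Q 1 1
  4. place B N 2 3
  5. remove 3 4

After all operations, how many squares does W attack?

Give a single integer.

Op 1: place BR@(3,4)
Op 2: place BK@(1,2)
Op 3: place WQ@(1,1)
Op 4: place BN@(2,3)
Op 5: remove (3,4)
Per-piece attacks for W:
  WQ@(1,1): attacks (1,2) (1,0) (2,1) (3,1) (4,1) (0,1) (2,2) (3,3) (4,4) (2,0) (0,2) (0,0) [ray(0,1) blocked at (1,2)]
Union (12 distinct): (0,0) (0,1) (0,2) (1,0) (1,2) (2,0) (2,1) (2,2) (3,1) (3,3) (4,1) (4,4)

Answer: 12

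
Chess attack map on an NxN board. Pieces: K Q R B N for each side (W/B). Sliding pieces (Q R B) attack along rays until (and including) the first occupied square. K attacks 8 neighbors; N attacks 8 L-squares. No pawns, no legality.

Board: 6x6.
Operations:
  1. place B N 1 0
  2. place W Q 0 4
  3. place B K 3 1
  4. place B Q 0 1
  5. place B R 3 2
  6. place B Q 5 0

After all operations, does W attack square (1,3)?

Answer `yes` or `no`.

Answer: yes

Derivation:
Op 1: place BN@(1,0)
Op 2: place WQ@(0,4)
Op 3: place BK@(3,1)
Op 4: place BQ@(0,1)
Op 5: place BR@(3,2)
Op 6: place BQ@(5,0)
Per-piece attacks for W:
  WQ@(0,4): attacks (0,5) (0,3) (0,2) (0,1) (1,4) (2,4) (3,4) (4,4) (5,4) (1,5) (1,3) (2,2) (3,1) [ray(0,-1) blocked at (0,1); ray(1,-1) blocked at (3,1)]
W attacks (1,3): yes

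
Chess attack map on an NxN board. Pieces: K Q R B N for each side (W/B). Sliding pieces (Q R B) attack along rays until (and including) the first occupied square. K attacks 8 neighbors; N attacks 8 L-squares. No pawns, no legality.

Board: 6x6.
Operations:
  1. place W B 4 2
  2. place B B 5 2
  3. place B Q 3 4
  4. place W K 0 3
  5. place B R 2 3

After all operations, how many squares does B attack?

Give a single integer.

Op 1: place WB@(4,2)
Op 2: place BB@(5,2)
Op 3: place BQ@(3,4)
Op 4: place WK@(0,3)
Op 5: place BR@(2,3)
Per-piece attacks for B:
  BR@(2,3): attacks (2,4) (2,5) (2,2) (2,1) (2,0) (3,3) (4,3) (5,3) (1,3) (0,3) [ray(-1,0) blocked at (0,3)]
  BQ@(3,4): attacks (3,5) (3,3) (3,2) (3,1) (3,0) (4,4) (5,4) (2,4) (1,4) (0,4) (4,5) (4,3) (5,2) (2,5) (2,3) [ray(1,-1) blocked at (5,2); ray(-1,-1) blocked at (2,3)]
  BB@(5,2): attacks (4,3) (3,4) (4,1) (3,0) [ray(-1,1) blocked at (3,4)]
Union (23 distinct): (0,3) (0,4) (1,3) (1,4) (2,0) (2,1) (2,2) (2,3) (2,4) (2,5) (3,0) (3,1) (3,2) (3,3) (3,4) (3,5) (4,1) (4,3) (4,4) (4,5) (5,2) (5,3) (5,4)

Answer: 23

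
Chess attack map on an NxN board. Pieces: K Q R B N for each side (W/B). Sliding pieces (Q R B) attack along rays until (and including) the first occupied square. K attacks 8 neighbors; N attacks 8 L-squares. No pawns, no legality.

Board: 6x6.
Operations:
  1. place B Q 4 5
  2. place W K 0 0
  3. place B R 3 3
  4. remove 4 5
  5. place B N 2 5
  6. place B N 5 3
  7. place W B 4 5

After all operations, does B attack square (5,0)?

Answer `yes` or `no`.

Answer: no

Derivation:
Op 1: place BQ@(4,5)
Op 2: place WK@(0,0)
Op 3: place BR@(3,3)
Op 4: remove (4,5)
Op 5: place BN@(2,5)
Op 6: place BN@(5,3)
Op 7: place WB@(4,5)
Per-piece attacks for B:
  BN@(2,5): attacks (3,3) (4,4) (1,3) (0,4)
  BR@(3,3): attacks (3,4) (3,5) (3,2) (3,1) (3,0) (4,3) (5,3) (2,3) (1,3) (0,3) [ray(1,0) blocked at (5,3)]
  BN@(5,3): attacks (4,5) (3,4) (4,1) (3,2)
B attacks (5,0): no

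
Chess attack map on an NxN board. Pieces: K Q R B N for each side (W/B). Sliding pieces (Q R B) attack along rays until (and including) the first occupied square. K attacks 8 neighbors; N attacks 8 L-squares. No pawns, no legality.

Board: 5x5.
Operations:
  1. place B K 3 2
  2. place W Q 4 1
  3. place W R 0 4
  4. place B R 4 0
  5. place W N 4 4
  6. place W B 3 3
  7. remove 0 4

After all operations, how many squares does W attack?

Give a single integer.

Op 1: place BK@(3,2)
Op 2: place WQ@(4,1)
Op 3: place WR@(0,4)
Op 4: place BR@(4,0)
Op 5: place WN@(4,4)
Op 6: place WB@(3,3)
Op 7: remove (0,4)
Per-piece attacks for W:
  WB@(3,3): attacks (4,4) (4,2) (2,4) (2,2) (1,1) (0,0) [ray(1,1) blocked at (4,4)]
  WQ@(4,1): attacks (4,2) (4,3) (4,4) (4,0) (3,1) (2,1) (1,1) (0,1) (3,2) (3,0) [ray(0,1) blocked at (4,4); ray(0,-1) blocked at (4,0); ray(-1,1) blocked at (3,2)]
  WN@(4,4): attacks (3,2) (2,3)
Union (14 distinct): (0,0) (0,1) (1,1) (2,1) (2,2) (2,3) (2,4) (3,0) (3,1) (3,2) (4,0) (4,2) (4,3) (4,4)

Answer: 14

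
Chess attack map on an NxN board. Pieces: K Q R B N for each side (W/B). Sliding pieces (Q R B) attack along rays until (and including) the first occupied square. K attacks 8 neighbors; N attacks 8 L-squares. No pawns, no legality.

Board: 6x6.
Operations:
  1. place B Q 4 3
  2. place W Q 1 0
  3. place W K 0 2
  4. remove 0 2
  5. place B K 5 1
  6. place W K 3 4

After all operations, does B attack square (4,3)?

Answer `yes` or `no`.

Answer: no

Derivation:
Op 1: place BQ@(4,3)
Op 2: place WQ@(1,0)
Op 3: place WK@(0,2)
Op 4: remove (0,2)
Op 5: place BK@(5,1)
Op 6: place WK@(3,4)
Per-piece attacks for B:
  BQ@(4,3): attacks (4,4) (4,5) (4,2) (4,1) (4,0) (5,3) (3,3) (2,3) (1,3) (0,3) (5,4) (5,2) (3,4) (3,2) (2,1) (1,0) [ray(-1,1) blocked at (3,4); ray(-1,-1) blocked at (1,0)]
  BK@(5,1): attacks (5,2) (5,0) (4,1) (4,2) (4,0)
B attacks (4,3): no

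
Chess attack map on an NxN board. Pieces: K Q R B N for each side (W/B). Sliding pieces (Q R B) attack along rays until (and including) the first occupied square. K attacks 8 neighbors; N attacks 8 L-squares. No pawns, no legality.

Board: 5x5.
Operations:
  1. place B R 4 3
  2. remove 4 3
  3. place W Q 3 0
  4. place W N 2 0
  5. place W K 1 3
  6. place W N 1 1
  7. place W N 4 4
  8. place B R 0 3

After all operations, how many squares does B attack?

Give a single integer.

Answer: 5

Derivation:
Op 1: place BR@(4,3)
Op 2: remove (4,3)
Op 3: place WQ@(3,0)
Op 4: place WN@(2,0)
Op 5: place WK@(1,3)
Op 6: place WN@(1,1)
Op 7: place WN@(4,4)
Op 8: place BR@(0,3)
Per-piece attacks for B:
  BR@(0,3): attacks (0,4) (0,2) (0,1) (0,0) (1,3) [ray(1,0) blocked at (1,3)]
Union (5 distinct): (0,0) (0,1) (0,2) (0,4) (1,3)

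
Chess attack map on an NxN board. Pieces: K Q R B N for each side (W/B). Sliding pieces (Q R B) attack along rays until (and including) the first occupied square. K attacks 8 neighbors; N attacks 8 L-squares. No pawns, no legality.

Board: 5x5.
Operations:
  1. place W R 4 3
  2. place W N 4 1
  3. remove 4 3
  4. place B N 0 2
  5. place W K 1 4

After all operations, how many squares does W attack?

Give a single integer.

Answer: 8

Derivation:
Op 1: place WR@(4,3)
Op 2: place WN@(4,1)
Op 3: remove (4,3)
Op 4: place BN@(0,2)
Op 5: place WK@(1,4)
Per-piece attacks for W:
  WK@(1,4): attacks (1,3) (2,4) (0,4) (2,3) (0,3)
  WN@(4,1): attacks (3,3) (2,2) (2,0)
Union (8 distinct): (0,3) (0,4) (1,3) (2,0) (2,2) (2,3) (2,4) (3,3)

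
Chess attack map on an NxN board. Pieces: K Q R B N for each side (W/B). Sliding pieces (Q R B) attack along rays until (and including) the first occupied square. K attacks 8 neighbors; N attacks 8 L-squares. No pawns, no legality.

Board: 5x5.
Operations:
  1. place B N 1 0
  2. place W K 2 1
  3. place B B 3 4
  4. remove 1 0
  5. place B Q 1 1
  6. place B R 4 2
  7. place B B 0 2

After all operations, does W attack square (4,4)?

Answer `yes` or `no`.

Answer: no

Derivation:
Op 1: place BN@(1,0)
Op 2: place WK@(2,1)
Op 3: place BB@(3,4)
Op 4: remove (1,0)
Op 5: place BQ@(1,1)
Op 6: place BR@(4,2)
Op 7: place BB@(0,2)
Per-piece attacks for W:
  WK@(2,1): attacks (2,2) (2,0) (3,1) (1,1) (3,2) (3,0) (1,2) (1,0)
W attacks (4,4): no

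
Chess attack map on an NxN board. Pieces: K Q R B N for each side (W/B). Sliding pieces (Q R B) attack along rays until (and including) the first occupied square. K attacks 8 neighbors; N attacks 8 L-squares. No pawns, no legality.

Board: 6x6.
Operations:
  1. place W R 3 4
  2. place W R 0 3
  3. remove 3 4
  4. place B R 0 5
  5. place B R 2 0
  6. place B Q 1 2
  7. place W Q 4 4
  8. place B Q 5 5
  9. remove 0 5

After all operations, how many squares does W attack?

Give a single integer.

Answer: 22

Derivation:
Op 1: place WR@(3,4)
Op 2: place WR@(0,3)
Op 3: remove (3,4)
Op 4: place BR@(0,5)
Op 5: place BR@(2,0)
Op 6: place BQ@(1,2)
Op 7: place WQ@(4,4)
Op 8: place BQ@(5,5)
Op 9: remove (0,5)
Per-piece attacks for W:
  WR@(0,3): attacks (0,4) (0,5) (0,2) (0,1) (0,0) (1,3) (2,3) (3,3) (4,3) (5,3)
  WQ@(4,4): attacks (4,5) (4,3) (4,2) (4,1) (4,0) (5,4) (3,4) (2,4) (1,4) (0,4) (5,5) (5,3) (3,5) (3,3) (2,2) (1,1) (0,0) [ray(1,1) blocked at (5,5)]
Union (22 distinct): (0,0) (0,1) (0,2) (0,4) (0,5) (1,1) (1,3) (1,4) (2,2) (2,3) (2,4) (3,3) (3,4) (3,5) (4,0) (4,1) (4,2) (4,3) (4,5) (5,3) (5,4) (5,5)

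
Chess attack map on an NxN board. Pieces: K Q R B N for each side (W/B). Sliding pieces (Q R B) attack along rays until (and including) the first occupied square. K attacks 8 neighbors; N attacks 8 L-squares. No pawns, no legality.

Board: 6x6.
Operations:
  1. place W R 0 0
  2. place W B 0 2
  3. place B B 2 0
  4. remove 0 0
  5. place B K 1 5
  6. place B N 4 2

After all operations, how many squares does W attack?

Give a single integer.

Op 1: place WR@(0,0)
Op 2: place WB@(0,2)
Op 3: place BB@(2,0)
Op 4: remove (0,0)
Op 5: place BK@(1,5)
Op 6: place BN@(4,2)
Per-piece attacks for W:
  WB@(0,2): attacks (1,3) (2,4) (3,5) (1,1) (2,0) [ray(1,-1) blocked at (2,0)]
Union (5 distinct): (1,1) (1,3) (2,0) (2,4) (3,5)

Answer: 5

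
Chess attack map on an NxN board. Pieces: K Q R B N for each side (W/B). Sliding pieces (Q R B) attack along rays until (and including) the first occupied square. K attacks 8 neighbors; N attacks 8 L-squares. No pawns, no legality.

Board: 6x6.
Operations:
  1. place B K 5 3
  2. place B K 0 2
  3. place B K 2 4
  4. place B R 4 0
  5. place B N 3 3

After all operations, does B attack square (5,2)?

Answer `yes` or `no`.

Answer: yes

Derivation:
Op 1: place BK@(5,3)
Op 2: place BK@(0,2)
Op 3: place BK@(2,4)
Op 4: place BR@(4,0)
Op 5: place BN@(3,3)
Per-piece attacks for B:
  BK@(0,2): attacks (0,3) (0,1) (1,2) (1,3) (1,1)
  BK@(2,4): attacks (2,5) (2,3) (3,4) (1,4) (3,5) (3,3) (1,5) (1,3)
  BN@(3,3): attacks (4,5) (5,4) (2,5) (1,4) (4,1) (5,2) (2,1) (1,2)
  BR@(4,0): attacks (4,1) (4,2) (4,3) (4,4) (4,5) (5,0) (3,0) (2,0) (1,0) (0,0)
  BK@(5,3): attacks (5,4) (5,2) (4,3) (4,4) (4,2)
B attacks (5,2): yes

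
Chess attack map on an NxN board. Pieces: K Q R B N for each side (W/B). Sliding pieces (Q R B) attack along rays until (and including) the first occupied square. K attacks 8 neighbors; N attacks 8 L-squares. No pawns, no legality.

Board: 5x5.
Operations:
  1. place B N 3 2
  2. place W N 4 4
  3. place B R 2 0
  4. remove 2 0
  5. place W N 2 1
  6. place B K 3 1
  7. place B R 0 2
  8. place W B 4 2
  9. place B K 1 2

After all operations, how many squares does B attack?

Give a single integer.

Op 1: place BN@(3,2)
Op 2: place WN@(4,4)
Op 3: place BR@(2,0)
Op 4: remove (2,0)
Op 5: place WN@(2,1)
Op 6: place BK@(3,1)
Op 7: place BR@(0,2)
Op 8: place WB@(4,2)
Op 9: place BK@(1,2)
Per-piece attacks for B:
  BR@(0,2): attacks (0,3) (0,4) (0,1) (0,0) (1,2) [ray(1,0) blocked at (1,2)]
  BK@(1,2): attacks (1,3) (1,1) (2,2) (0,2) (2,3) (2,1) (0,3) (0,1)
  BK@(3,1): attacks (3,2) (3,0) (4,1) (2,1) (4,2) (4,0) (2,2) (2,0)
  BN@(3,2): attacks (4,4) (2,4) (1,3) (4,0) (2,0) (1,1)
Union (19 distinct): (0,0) (0,1) (0,2) (0,3) (0,4) (1,1) (1,2) (1,3) (2,0) (2,1) (2,2) (2,3) (2,4) (3,0) (3,2) (4,0) (4,1) (4,2) (4,4)

Answer: 19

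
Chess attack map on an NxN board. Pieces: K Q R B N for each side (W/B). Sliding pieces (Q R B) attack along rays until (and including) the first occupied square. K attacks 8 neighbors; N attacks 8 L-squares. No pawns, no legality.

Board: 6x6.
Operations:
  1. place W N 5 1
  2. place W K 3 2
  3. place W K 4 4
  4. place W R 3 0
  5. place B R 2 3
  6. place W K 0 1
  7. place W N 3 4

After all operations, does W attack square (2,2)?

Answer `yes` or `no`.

Answer: yes

Derivation:
Op 1: place WN@(5,1)
Op 2: place WK@(3,2)
Op 3: place WK@(4,4)
Op 4: place WR@(3,0)
Op 5: place BR@(2,3)
Op 6: place WK@(0,1)
Op 7: place WN@(3,4)
Per-piece attacks for W:
  WK@(0,1): attacks (0,2) (0,0) (1,1) (1,2) (1,0)
  WR@(3,0): attacks (3,1) (3,2) (4,0) (5,0) (2,0) (1,0) (0,0) [ray(0,1) blocked at (3,2)]
  WK@(3,2): attacks (3,3) (3,1) (4,2) (2,2) (4,3) (4,1) (2,3) (2,1)
  WN@(3,4): attacks (5,5) (1,5) (4,2) (5,3) (2,2) (1,3)
  WK@(4,4): attacks (4,5) (4,3) (5,4) (3,4) (5,5) (5,3) (3,5) (3,3)
  WN@(5,1): attacks (4,3) (3,2) (3,0)
W attacks (2,2): yes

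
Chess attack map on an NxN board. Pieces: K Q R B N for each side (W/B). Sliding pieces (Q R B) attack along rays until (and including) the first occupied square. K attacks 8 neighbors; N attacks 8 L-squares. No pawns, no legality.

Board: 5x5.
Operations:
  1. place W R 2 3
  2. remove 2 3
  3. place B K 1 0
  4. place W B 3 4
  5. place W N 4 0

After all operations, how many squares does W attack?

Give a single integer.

Answer: 6

Derivation:
Op 1: place WR@(2,3)
Op 2: remove (2,3)
Op 3: place BK@(1,0)
Op 4: place WB@(3,4)
Op 5: place WN@(4,0)
Per-piece attacks for W:
  WB@(3,4): attacks (4,3) (2,3) (1,2) (0,1)
  WN@(4,0): attacks (3,2) (2,1)
Union (6 distinct): (0,1) (1,2) (2,1) (2,3) (3,2) (4,3)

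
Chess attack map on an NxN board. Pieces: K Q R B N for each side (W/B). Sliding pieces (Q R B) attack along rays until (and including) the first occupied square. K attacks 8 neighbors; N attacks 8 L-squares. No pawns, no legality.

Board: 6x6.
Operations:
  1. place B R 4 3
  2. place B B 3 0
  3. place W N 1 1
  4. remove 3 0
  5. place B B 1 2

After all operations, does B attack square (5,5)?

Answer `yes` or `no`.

Answer: no

Derivation:
Op 1: place BR@(4,3)
Op 2: place BB@(3,0)
Op 3: place WN@(1,1)
Op 4: remove (3,0)
Op 5: place BB@(1,2)
Per-piece attacks for B:
  BB@(1,2): attacks (2,3) (3,4) (4,5) (2,1) (3,0) (0,3) (0,1)
  BR@(4,3): attacks (4,4) (4,5) (4,2) (4,1) (4,0) (5,3) (3,3) (2,3) (1,3) (0,3)
B attacks (5,5): no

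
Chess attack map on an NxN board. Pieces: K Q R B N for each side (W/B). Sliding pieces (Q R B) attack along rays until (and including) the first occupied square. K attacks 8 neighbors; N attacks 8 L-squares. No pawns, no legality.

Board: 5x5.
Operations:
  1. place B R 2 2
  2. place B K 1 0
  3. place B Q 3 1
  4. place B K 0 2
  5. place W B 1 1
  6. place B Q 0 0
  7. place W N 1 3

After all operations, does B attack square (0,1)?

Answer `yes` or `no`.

Op 1: place BR@(2,2)
Op 2: place BK@(1,0)
Op 3: place BQ@(3,1)
Op 4: place BK@(0,2)
Op 5: place WB@(1,1)
Op 6: place BQ@(0,0)
Op 7: place WN@(1,3)
Per-piece attacks for B:
  BQ@(0,0): attacks (0,1) (0,2) (1,0) (1,1) [ray(0,1) blocked at (0,2); ray(1,0) blocked at (1,0); ray(1,1) blocked at (1,1)]
  BK@(0,2): attacks (0,3) (0,1) (1,2) (1,3) (1,1)
  BK@(1,0): attacks (1,1) (2,0) (0,0) (2,1) (0,1)
  BR@(2,2): attacks (2,3) (2,4) (2,1) (2,0) (3,2) (4,2) (1,2) (0,2) [ray(-1,0) blocked at (0,2)]
  BQ@(3,1): attacks (3,2) (3,3) (3,4) (3,0) (4,1) (2,1) (1,1) (4,2) (4,0) (2,2) (2,0) [ray(-1,0) blocked at (1,1); ray(-1,1) blocked at (2,2)]
B attacks (0,1): yes

Answer: yes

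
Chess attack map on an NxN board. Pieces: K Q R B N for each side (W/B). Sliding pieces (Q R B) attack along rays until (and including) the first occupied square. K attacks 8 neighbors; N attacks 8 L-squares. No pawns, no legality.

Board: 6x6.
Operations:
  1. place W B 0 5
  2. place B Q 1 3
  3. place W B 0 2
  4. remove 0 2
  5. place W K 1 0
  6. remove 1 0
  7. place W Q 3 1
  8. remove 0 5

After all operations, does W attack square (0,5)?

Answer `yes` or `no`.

Op 1: place WB@(0,5)
Op 2: place BQ@(1,3)
Op 3: place WB@(0,2)
Op 4: remove (0,2)
Op 5: place WK@(1,0)
Op 6: remove (1,0)
Op 7: place WQ@(3,1)
Op 8: remove (0,5)
Per-piece attacks for W:
  WQ@(3,1): attacks (3,2) (3,3) (3,4) (3,5) (3,0) (4,1) (5,1) (2,1) (1,1) (0,1) (4,2) (5,3) (4,0) (2,2) (1,3) (2,0) [ray(-1,1) blocked at (1,3)]
W attacks (0,5): no

Answer: no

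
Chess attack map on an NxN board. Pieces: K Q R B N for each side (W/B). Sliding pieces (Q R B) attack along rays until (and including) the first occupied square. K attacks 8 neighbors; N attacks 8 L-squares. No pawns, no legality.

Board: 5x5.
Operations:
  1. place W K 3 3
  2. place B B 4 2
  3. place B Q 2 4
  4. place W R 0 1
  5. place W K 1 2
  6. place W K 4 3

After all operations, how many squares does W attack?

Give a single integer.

Op 1: place WK@(3,3)
Op 2: place BB@(4,2)
Op 3: place BQ@(2,4)
Op 4: place WR@(0,1)
Op 5: place WK@(1,2)
Op 6: place WK@(4,3)
Per-piece attacks for W:
  WR@(0,1): attacks (0,2) (0,3) (0,4) (0,0) (1,1) (2,1) (3,1) (4,1)
  WK@(1,2): attacks (1,3) (1,1) (2,2) (0,2) (2,3) (2,1) (0,3) (0,1)
  WK@(3,3): attacks (3,4) (3,2) (4,3) (2,3) (4,4) (4,2) (2,4) (2,2)
  WK@(4,3): attacks (4,4) (4,2) (3,3) (3,4) (3,2)
Union (19 distinct): (0,0) (0,1) (0,2) (0,3) (0,4) (1,1) (1,3) (2,1) (2,2) (2,3) (2,4) (3,1) (3,2) (3,3) (3,4) (4,1) (4,2) (4,3) (4,4)

Answer: 19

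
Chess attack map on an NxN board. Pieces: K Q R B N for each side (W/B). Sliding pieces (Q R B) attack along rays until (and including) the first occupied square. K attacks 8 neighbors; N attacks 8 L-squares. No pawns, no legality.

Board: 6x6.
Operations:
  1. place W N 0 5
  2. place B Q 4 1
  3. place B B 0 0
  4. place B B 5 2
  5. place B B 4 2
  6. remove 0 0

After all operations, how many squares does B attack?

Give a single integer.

Op 1: place WN@(0,5)
Op 2: place BQ@(4,1)
Op 3: place BB@(0,0)
Op 4: place BB@(5,2)
Op 5: place BB@(4,2)
Op 6: remove (0,0)
Per-piece attacks for B:
  BQ@(4,1): attacks (4,2) (4,0) (5,1) (3,1) (2,1) (1,1) (0,1) (5,2) (5,0) (3,2) (2,3) (1,4) (0,5) (3,0) [ray(0,1) blocked at (4,2); ray(1,1) blocked at (5,2); ray(-1,1) blocked at (0,5)]
  BB@(4,2): attacks (5,3) (5,1) (3,3) (2,4) (1,5) (3,1) (2,0)
  BB@(5,2): attacks (4,3) (3,4) (2,5) (4,1) [ray(-1,-1) blocked at (4,1)]
Union (23 distinct): (0,1) (0,5) (1,1) (1,4) (1,5) (2,0) (2,1) (2,3) (2,4) (2,5) (3,0) (3,1) (3,2) (3,3) (3,4) (4,0) (4,1) (4,2) (4,3) (5,0) (5,1) (5,2) (5,3)

Answer: 23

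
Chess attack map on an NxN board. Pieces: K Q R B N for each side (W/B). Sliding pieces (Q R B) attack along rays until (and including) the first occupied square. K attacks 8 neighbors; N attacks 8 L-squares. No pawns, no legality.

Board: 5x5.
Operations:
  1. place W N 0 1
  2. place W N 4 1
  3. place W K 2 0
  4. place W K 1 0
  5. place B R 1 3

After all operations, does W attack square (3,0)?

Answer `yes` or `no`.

Answer: yes

Derivation:
Op 1: place WN@(0,1)
Op 2: place WN@(4,1)
Op 3: place WK@(2,0)
Op 4: place WK@(1,0)
Op 5: place BR@(1,3)
Per-piece attacks for W:
  WN@(0,1): attacks (1,3) (2,2) (2,0)
  WK@(1,0): attacks (1,1) (2,0) (0,0) (2,1) (0,1)
  WK@(2,0): attacks (2,1) (3,0) (1,0) (3,1) (1,1)
  WN@(4,1): attacks (3,3) (2,2) (2,0)
W attacks (3,0): yes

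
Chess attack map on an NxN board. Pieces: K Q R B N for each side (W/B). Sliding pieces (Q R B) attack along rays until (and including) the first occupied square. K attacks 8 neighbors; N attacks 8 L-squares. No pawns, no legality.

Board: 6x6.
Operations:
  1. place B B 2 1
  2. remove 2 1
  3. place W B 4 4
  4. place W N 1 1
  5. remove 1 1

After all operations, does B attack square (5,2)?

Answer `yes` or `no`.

Answer: no

Derivation:
Op 1: place BB@(2,1)
Op 2: remove (2,1)
Op 3: place WB@(4,4)
Op 4: place WN@(1,1)
Op 5: remove (1,1)
Per-piece attacks for B:
B attacks (5,2): no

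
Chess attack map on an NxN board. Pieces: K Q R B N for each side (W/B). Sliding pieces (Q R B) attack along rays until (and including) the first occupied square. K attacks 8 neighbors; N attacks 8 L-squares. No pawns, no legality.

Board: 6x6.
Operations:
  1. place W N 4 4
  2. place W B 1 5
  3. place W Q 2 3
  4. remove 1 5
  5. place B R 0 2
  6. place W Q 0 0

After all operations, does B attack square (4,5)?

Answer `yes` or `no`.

Answer: no

Derivation:
Op 1: place WN@(4,4)
Op 2: place WB@(1,5)
Op 3: place WQ@(2,3)
Op 4: remove (1,5)
Op 5: place BR@(0,2)
Op 6: place WQ@(0,0)
Per-piece attacks for B:
  BR@(0,2): attacks (0,3) (0,4) (0,5) (0,1) (0,0) (1,2) (2,2) (3,2) (4,2) (5,2) [ray(0,-1) blocked at (0,0)]
B attacks (4,5): no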